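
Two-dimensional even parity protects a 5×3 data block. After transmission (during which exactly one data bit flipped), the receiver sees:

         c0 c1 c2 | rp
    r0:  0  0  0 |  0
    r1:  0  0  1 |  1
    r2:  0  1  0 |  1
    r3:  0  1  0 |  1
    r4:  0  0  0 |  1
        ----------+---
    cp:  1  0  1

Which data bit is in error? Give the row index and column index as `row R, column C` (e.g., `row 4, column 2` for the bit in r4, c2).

row 4, column 0

Recompute each row's even parity and compare to rp:
  r0: data parity 0, sent rp 0 → ok
  r1: data parity 1, sent rp 1 → ok
  r2: data parity 1, sent rp 1 → ok
  r3: data parity 1, sent rp 1 → ok
  r4: data parity 0, sent rp 1 → mismatch
Recompute each column's even parity and compare to cp:
  c0: data parity 0, sent cp 1 → mismatch
  c1: data parity 0, sent cp 0 → ok
  c2: data parity 1, sent cp 1 → ok
Exactly one row (r4) and one column (c0) fail → the flipped bit is at their intersection.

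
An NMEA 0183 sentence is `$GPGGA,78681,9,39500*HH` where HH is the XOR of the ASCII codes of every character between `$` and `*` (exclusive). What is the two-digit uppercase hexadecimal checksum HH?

XOR the ASCII codes of the payload characters:
  'G' = 0x47 → acc = 0x47
  'P' = 0x50 → acc = 0x17
  'G' = 0x47 → acc = 0x50
  'G' = 0x47 → acc = 0x17
  'A' = 0x41 → acc = 0x56
  ',' = 0x2C → acc = 0x7A
  '7' = 0x37 → acc = 0x4D
  '8' = 0x38 → acc = 0x75
  '6' = 0x36 → acc = 0x43
  '8' = 0x38 → acc = 0x7B
  '1' = 0x31 → acc = 0x4A
  ',' = 0x2C → acc = 0x66
  '9' = 0x39 → acc = 0x5F
  ',' = 0x2C → acc = 0x73
  '3' = 0x33 → acc = 0x40
  '9' = 0x39 → acc = 0x79
  '5' = 0x35 → acc = 0x4C
  '0' = 0x30 → acc = 0x7C
  '0' = 0x30 → acc = 0x4C
Checksum = 0x4C.

4C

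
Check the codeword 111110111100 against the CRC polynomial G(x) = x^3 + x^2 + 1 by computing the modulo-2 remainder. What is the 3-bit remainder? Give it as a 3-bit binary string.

000

Modulo-2 division of 111110111100 by 1101:
  pos 0: 1111 XOR 1101 = 0010
  pos 2: 1010 XOR 1101 = 0111
  pos 3: 1111 XOR 1101 = 0010
  pos 5: 1011 XOR 1101 = 0110
  pos 6: 1101 XOR 1101 = 0000
Remainder = 000 (zero — the frame passes the CRC check).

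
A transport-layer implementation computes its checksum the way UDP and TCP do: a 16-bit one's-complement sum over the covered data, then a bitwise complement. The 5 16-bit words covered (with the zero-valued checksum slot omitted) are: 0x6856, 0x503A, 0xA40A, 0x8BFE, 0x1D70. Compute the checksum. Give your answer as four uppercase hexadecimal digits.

One's-complement addition (fold any carry out of bit 15 back into bit 0):
  0x6856 + 0x503A = 0x0B890
  0xB890 + 0xA40A = 0x15C9A → wrap carry → 0x5C9B
  0x5C9B + 0x8BFE = 0x0E899
  0xE899 + 0x1D70 = 0x10609 → wrap carry → 0x060A
One's-complement sum = 0x060A.
Checksum = ~0x060A & 0xFFFF = 0xF9F5.

F9F5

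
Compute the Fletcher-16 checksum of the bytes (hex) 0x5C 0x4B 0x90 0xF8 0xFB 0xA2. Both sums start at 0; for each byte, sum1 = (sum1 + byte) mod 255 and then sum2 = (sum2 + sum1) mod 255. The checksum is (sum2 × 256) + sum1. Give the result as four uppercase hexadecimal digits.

6ACF

Running sums (mod 255):
  after byte 0 (0x5C): sum1=92, sum2=92
  after byte 1 (0x4B): sum1=167, sum2=4
  after byte 2 (0x90): sum1=56, sum2=60
  after byte 3 (0xF8): sum1=49, sum2=109
  after byte 4 (0xFB): sum1=45, sum2=154
  after byte 5 (0xA2): sum1=207, sum2=106
Checksum = sum2·256 + sum1 = 106·256 + 207 = 27343 = 0x6ACF.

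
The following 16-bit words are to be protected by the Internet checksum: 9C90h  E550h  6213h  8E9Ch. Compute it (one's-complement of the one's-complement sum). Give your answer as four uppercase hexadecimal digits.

One's-complement addition (fold any carry out of bit 15 back into bit 0):
  0x9C90 + 0xE550 = 0x181E0 → wrap carry → 0x81E1
  0x81E1 + 0x6213 = 0x0E3F4
  0xE3F4 + 0x8E9C = 0x17290 → wrap carry → 0x7291
One's-complement sum = 0x7291.
Checksum = ~0x7291 & 0xFFFF = 0x8D6E.

8D6E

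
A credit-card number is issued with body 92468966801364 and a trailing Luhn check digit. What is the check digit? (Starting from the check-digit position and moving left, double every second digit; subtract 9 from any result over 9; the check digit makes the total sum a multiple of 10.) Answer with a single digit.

Partial digits right→left: 4 6 3 1 0 8 6 6 9 8 6 4 2 9
Double every second digit counting from the check-digit position (so the 1st, 3rd, 5th, ... of the partial from the right).
  doubled (with −9 where >9): 8 6 0 3 9 3 4 → sum 33
  kept as-is: 6 1 8 6 8 4 9 → sum 42
Total = 33 + 42 = 75.
Check digit = (10 − (75 mod 10)) mod 10 = 5.

5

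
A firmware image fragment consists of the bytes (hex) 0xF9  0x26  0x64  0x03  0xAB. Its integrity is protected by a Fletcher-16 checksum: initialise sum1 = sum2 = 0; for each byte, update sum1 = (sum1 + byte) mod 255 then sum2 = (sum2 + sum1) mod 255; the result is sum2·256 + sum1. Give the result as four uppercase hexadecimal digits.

5933

Running sums (mod 255):
  after byte 0 (0xF9): sum1=249, sum2=249
  after byte 1 (0x26): sum1=32, sum2=26
  after byte 2 (0x64): sum1=132, sum2=158
  after byte 3 (0x03): sum1=135, sum2=38
  after byte 4 (0xAB): sum1=51, sum2=89
Checksum = sum2·256 + sum1 = 89·256 + 51 = 22835 = 0x5933.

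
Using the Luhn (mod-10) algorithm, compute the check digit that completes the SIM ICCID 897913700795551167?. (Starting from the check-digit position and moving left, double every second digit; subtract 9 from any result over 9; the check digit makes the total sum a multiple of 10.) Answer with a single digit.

Partial digits right→left: 7 6 1 1 5 5 5 9 7 0 0 7 3 1 9 7 9 8
Double every second digit counting from the check-digit position (so the 1st, 3rd, 5th, ... of the partial from the right).
  doubled (with −9 where >9): 5 2 1 1 5 0 6 9 9 → sum 38
  kept as-is: 6 1 5 9 0 7 1 7 8 → sum 44
Total = 38 + 44 = 82.
Check digit = (10 − (82 mod 10)) mod 10 = 8.

8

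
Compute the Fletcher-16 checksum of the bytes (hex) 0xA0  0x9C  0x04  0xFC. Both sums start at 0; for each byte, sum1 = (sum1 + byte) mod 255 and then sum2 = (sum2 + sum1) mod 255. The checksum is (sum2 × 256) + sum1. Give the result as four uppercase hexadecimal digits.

Running sums (mod 255):
  after byte 0 (0xA0): sum1=160, sum2=160
  after byte 1 (0x9C): sum1=61, sum2=221
  after byte 2 (0x04): sum1=65, sum2=31
  after byte 3 (0xFC): sum1=62, sum2=93
Checksum = sum2·256 + sum1 = 93·256 + 62 = 23870 = 0x5D3E.

5D3E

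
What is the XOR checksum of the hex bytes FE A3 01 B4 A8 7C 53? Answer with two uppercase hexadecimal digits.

6F

XOR the bytes together:
  start with 0xFE
  0xFE ⊕ 0xA3 = 0x5D
  0x5D ⊕ 0x01 = 0x5C
  0x5C ⊕ 0xB4 = 0xE8
  0xE8 ⊕ 0xA8 = 0x40
  0x40 ⊕ 0x7C = 0x3C
  0x3C ⊕ 0x53 = 0x6F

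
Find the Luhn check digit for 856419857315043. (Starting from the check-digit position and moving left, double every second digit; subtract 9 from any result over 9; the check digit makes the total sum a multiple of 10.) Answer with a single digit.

3

Partial digits right→left: 3 4 0 5 1 3 7 5 8 9 1 4 6 5 8
Double every second digit counting from the check-digit position (so the 1st, 3rd, 5th, ... of the partial from the right).
  doubled (with −9 where >9): 6 0 2 5 7 2 3 7 → sum 32
  kept as-is: 4 5 3 5 9 4 5 → sum 35
Total = 32 + 35 = 67.
Check digit = (10 − (67 mod 10)) mod 10 = 3.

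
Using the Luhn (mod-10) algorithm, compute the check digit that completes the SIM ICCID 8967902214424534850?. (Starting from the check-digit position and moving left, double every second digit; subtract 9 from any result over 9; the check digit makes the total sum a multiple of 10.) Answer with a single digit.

8

Partial digits right→left: 0 5 8 4 3 5 4 2 4 4 1 2 2 0 9 7 6 9 8
Double every second digit counting from the check-digit position (so the 1st, 3rd, 5th, ... of the partial from the right).
  doubled (with −9 where >9): 0 7 6 8 8 2 4 9 3 7 → sum 54
  kept as-is: 5 4 5 2 4 2 0 7 9 → sum 38
Total = 54 + 38 = 92.
Check digit = (10 − (92 mod 10)) mod 10 = 8.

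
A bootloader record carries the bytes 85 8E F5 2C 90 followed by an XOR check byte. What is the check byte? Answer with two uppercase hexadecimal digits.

42

XOR the bytes together:
  start with 0x85
  0x85 ⊕ 0x8E = 0x0B
  0x0B ⊕ 0xF5 = 0xFE
  0xFE ⊕ 0x2C = 0xD2
  0xD2 ⊕ 0x90 = 0x42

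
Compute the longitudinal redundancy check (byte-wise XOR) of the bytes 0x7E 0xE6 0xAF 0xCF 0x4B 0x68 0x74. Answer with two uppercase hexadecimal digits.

XOR the bytes together:
  start with 0x7E
  0x7E ⊕ 0xE6 = 0x98
  0x98 ⊕ 0xAF = 0x37
  0x37 ⊕ 0xCF = 0xF8
  0xF8 ⊕ 0x4B = 0xB3
  0xB3 ⊕ 0x68 = 0xDB
  0xDB ⊕ 0x74 = 0xAF

AF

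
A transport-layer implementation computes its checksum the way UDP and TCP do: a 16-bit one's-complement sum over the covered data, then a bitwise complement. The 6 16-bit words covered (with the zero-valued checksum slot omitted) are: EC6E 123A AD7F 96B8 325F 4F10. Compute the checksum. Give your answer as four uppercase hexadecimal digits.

One's-complement addition (fold any carry out of bit 15 back into bit 0):
  0xEC6E + 0x123A = 0x0FEA8
  0xFEA8 + 0xAD7F = 0x1AC27 → wrap carry → 0xAC28
  0xAC28 + 0x96B8 = 0x142E0 → wrap carry → 0x42E1
  0x42E1 + 0x325F = 0x07540
  0x7540 + 0x4F10 = 0x0C450
One's-complement sum = 0xC450.
Checksum = ~0xC450 & 0xFFFF = 0x3BAF.

3BAF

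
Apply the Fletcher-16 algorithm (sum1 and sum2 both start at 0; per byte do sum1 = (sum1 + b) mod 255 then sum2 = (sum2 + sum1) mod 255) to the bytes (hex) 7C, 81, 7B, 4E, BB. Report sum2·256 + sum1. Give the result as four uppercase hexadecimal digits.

Running sums (mod 255):
  after byte 0 (7C): sum1=124, sum2=124
  after byte 1 (81): sum1=253, sum2=122
  after byte 2 (7B): sum1=121, sum2=243
  after byte 3 (4E): sum1=199, sum2=187
  after byte 4 (BB): sum1=131, sum2=63
Checksum = sum2·256 + sum1 = 63·256 + 131 = 16259 = 0x3F83.

3F83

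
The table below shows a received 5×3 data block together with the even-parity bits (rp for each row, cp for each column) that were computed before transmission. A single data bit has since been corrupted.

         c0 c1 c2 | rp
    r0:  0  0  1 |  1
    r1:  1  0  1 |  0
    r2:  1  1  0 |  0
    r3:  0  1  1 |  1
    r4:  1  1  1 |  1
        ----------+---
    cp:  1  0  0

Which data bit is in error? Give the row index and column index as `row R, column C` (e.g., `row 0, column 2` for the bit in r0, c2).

row 3, column 1

Recompute each row's even parity and compare to rp:
  r0: data parity 1, sent rp 1 → ok
  r1: data parity 0, sent rp 0 → ok
  r2: data parity 0, sent rp 0 → ok
  r3: data parity 0, sent rp 1 → mismatch
  r4: data parity 1, sent rp 1 → ok
Recompute each column's even parity and compare to cp:
  c0: data parity 1, sent cp 1 → ok
  c1: data parity 1, sent cp 0 → mismatch
  c2: data parity 0, sent cp 0 → ok
Exactly one row (r3) and one column (c1) fail → the flipped bit is at their intersection.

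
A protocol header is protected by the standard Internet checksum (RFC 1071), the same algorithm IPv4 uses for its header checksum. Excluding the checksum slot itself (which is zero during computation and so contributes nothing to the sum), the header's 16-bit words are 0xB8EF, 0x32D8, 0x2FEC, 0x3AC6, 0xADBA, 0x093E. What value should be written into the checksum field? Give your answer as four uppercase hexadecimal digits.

One's-complement addition (fold any carry out of bit 15 back into bit 0):
  0xB8EF + 0x32D8 = 0x0EBC7
  0xEBC7 + 0x2FEC = 0x11BB3 → wrap carry → 0x1BB4
  0x1BB4 + 0x3AC6 = 0x0567A
  0x567A + 0xADBA = 0x10434 → wrap carry → 0x0435
  0x0435 + 0x093E = 0x00D73
One's-complement sum = 0x0D73.
Checksum = ~0x0D73 & 0xFFFF = 0xF28C.

F28C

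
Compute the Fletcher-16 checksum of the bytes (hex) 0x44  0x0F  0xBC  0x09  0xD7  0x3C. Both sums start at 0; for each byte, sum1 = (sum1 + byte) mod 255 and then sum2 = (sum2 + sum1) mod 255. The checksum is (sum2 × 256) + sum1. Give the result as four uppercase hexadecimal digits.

DE2D

Running sums (mod 255):
  after byte 0 (0x44): sum1=68, sum2=68
  after byte 1 (0x0F): sum1=83, sum2=151
  after byte 2 (0xBC): sum1=16, sum2=167
  after byte 3 (0x09): sum1=25, sum2=192
  after byte 4 (0xD7): sum1=240, sum2=177
  after byte 5 (0x3C): sum1=45, sum2=222
Checksum = sum2·256 + sum1 = 222·256 + 45 = 56877 = 0xDE2D.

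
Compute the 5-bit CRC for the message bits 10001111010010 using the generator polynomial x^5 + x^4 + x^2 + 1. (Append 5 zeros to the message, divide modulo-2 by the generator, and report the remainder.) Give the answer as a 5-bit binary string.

01011

Append 5 zeros: 1000111101001000000. Divide by 110101 (XOR where the leading bit is 1):
  pos 0: 100011 XOR 110101 = 010110
  pos 1: 101101 XOR 110101 = 011000
  pos 2: 110001 XOR 110101 = 000100
  pos 5: 100010 XOR 110101 = 010111
  pos 6: 101110 XOR 110101 = 011011
  pos 7: 110111 XOR 110101 = 000010
  pos 11: 100000 XOR 110101 = 010101
  pos 12: 101010 XOR 110101 = 011111
  pos 13: 111110 XOR 110101 = 001011
Remainder (last 5 bits) = 01011. This is the CRC / FCS.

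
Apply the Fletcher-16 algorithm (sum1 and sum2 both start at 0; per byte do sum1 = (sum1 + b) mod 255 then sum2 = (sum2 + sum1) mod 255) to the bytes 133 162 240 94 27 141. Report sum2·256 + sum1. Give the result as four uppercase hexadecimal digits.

F020

Running sums (mod 255):
  after byte 0 (133): sum1=133, sum2=133
  after byte 1 (162): sum1=40, sum2=173
  after byte 2 (240): sum1=25, sum2=198
  after byte 3 (94): sum1=119, sum2=62
  after byte 4 (27): sum1=146, sum2=208
  after byte 5 (141): sum1=32, sum2=240
Checksum = sum2·256 + sum1 = 240·256 + 32 = 61472 = 0xF020.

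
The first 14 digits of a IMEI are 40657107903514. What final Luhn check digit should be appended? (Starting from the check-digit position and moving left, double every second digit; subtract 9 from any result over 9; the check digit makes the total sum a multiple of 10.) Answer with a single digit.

Partial digits right→left: 4 1 5 3 0 9 7 0 1 7 5 6 0 4
Double every second digit counting from the check-digit position (so the 1st, 3rd, 5th, ... of the partial from the right).
  doubled (with −9 where >9): 8 1 0 5 2 1 0 → sum 17
  kept as-is: 1 3 9 0 7 6 4 → sum 30
Total = 17 + 30 = 47.
Check digit = (10 − (47 mod 10)) mod 10 = 3.

3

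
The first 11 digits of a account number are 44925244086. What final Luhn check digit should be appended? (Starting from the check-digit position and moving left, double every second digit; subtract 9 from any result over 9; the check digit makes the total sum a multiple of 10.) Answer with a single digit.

Partial digits right→left: 6 8 0 4 4 2 5 2 9 4 4
Double every second digit counting from the check-digit position (so the 1st, 3rd, 5th, ... of the partial from the right).
  doubled (with −9 where >9): 3 0 8 1 9 8 → sum 29
  kept as-is: 8 4 2 2 4 → sum 20
Total = 29 + 20 = 49.
Check digit = (10 − (49 mod 10)) mod 10 = 1.

1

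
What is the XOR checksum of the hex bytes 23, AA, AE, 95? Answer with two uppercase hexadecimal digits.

B2

XOR the bytes together:
  start with 0x23
  0x23 ⊕ 0xAA = 0x89
  0x89 ⊕ 0xAE = 0x27
  0x27 ⊕ 0x95 = 0xB2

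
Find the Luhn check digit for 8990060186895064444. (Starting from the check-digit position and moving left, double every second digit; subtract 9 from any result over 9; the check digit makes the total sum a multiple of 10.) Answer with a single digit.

1

Partial digits right→left: 4 4 4 4 6 0 5 9 8 6 8 1 0 6 0 0 9 9 8
Double every second digit counting from the check-digit position (so the 1st, 3rd, 5th, ... of the partial from the right).
  doubled (with −9 where >9): 8 8 3 1 7 7 0 0 9 7 → sum 50
  kept as-is: 4 4 0 9 6 1 6 0 9 → sum 39
Total = 50 + 39 = 89.
Check digit = (10 − (89 mod 10)) mod 10 = 1.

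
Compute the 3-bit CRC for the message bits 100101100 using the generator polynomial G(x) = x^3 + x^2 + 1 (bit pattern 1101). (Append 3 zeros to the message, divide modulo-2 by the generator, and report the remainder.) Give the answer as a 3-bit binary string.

000

Append 3 zeros: 100101100000. Divide by 1101 (XOR where the leading bit is 1):
  pos 0: 1001 XOR 1101 = 0100
  pos 1: 1000 XOR 1101 = 0101
  pos 2: 1011 XOR 1101 = 0110
  pos 3: 1101 XOR 1101 = 0000
Remainder (last 3 bits) = 000. This is the CRC / FCS.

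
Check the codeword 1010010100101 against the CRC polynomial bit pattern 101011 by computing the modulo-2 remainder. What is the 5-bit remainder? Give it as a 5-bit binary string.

00000

Modulo-2 division of 1010010100101 by 101011:
  pos 0: 101001 XOR 101011 = 000010
  pos 4: 100100 XOR 101011 = 001111
  pos 6: 111110 XOR 101011 = 010101
  pos 7: 101011 XOR 101011 = 000000
Remainder = 00000 (zero — the frame passes the CRC check).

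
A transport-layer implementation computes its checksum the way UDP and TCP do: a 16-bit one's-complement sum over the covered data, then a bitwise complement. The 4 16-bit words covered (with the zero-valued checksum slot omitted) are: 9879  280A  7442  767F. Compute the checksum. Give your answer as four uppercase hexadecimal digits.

One's-complement addition (fold any carry out of bit 15 back into bit 0):
  0x9879 + 0x280A = 0x0C083
  0xC083 + 0x7442 = 0x134C5 → wrap carry → 0x34C6
  0x34C6 + 0x767F = 0x0AB45
One's-complement sum = 0xAB45.
Checksum = ~0xAB45 & 0xFFFF = 0x54BA.

54BA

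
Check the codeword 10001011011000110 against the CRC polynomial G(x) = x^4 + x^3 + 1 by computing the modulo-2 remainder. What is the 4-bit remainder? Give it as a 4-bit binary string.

0000

Modulo-2 division of 10001011011000110 by 11001:
  pos 0: 10001 XOR 11001 = 01000
  pos 1: 10000 XOR 11001 = 01001
  pos 2: 10011 XOR 11001 = 01010
  pos 3: 10101 XOR 11001 = 01100
  pos 4: 11000 XOR 11001 = 00001
  pos 8: 11100 XOR 11001 = 00101
  pos 10: 10101 XOR 11001 = 01100
  pos 11: 11001 XOR 11001 = 00000
Remainder = 0000 (zero — the frame passes the CRC check).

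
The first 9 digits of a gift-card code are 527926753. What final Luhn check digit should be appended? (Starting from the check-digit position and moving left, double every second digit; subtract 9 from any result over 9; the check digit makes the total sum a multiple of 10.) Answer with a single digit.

7

Partial digits right→left: 3 5 7 6 2 9 7 2 5
Double every second digit counting from the check-digit position (so the 1st, 3rd, 5th, ... of the partial from the right).
  doubled (with −9 where >9): 6 5 4 5 1 → sum 21
  kept as-is: 5 6 9 2 → sum 22
Total = 21 + 22 = 43.
Check digit = (10 − (43 mod 10)) mod 10 = 7.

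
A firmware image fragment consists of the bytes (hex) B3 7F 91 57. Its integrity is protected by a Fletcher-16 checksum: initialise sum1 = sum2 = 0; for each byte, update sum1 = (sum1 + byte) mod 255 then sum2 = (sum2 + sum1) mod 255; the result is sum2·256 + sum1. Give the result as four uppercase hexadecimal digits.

Running sums (mod 255):
  after byte 0 (B3): sum1=179, sum2=179
  after byte 1 (7F): sum1=51, sum2=230
  after byte 2 (91): sum1=196, sum2=171
  after byte 3 (57): sum1=28, sum2=199
Checksum = sum2·256 + sum1 = 199·256 + 28 = 50972 = 0xC71C.

C71C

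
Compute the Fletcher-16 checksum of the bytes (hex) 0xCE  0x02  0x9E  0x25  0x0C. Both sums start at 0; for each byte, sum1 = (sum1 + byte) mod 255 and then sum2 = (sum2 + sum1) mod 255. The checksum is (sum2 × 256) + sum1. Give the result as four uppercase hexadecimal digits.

44A0

Running sums (mod 255):
  after byte 0 (0xCE): sum1=206, sum2=206
  after byte 1 (0x02): sum1=208, sum2=159
  after byte 2 (0x9E): sum1=111, sum2=15
  after byte 3 (0x25): sum1=148, sum2=163
  after byte 4 (0x0C): sum1=160, sum2=68
Checksum = sum2·256 + sum1 = 68·256 + 160 = 17568 = 0x44A0.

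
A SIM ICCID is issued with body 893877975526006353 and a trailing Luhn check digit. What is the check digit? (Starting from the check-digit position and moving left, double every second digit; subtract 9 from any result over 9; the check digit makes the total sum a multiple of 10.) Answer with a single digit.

3

Partial digits right→left: 3 5 3 6 0 0 6 2 5 5 7 9 7 7 8 3 9 8
Double every second digit counting from the check-digit position (so the 1st, 3rd, 5th, ... of the partial from the right).
  doubled (with −9 where >9): 6 6 0 3 1 5 5 7 9 → sum 42
  kept as-is: 5 6 0 2 5 9 7 3 8 → sum 45
Total = 42 + 45 = 87.
Check digit = (10 − (87 mod 10)) mod 10 = 3.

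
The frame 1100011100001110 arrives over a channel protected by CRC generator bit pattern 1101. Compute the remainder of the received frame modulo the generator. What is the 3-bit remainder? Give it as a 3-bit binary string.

Modulo-2 division of 1100011100001110 by 1101:
  pos 0: 1100 XOR 1101 = 0001
  pos 3: 1011 XOR 1101 = 0110
  pos 4: 1101 XOR 1101 = 0000
  pos 12: 1110 XOR 1101 = 0011
Remainder = 011 (nonzero — an error is detected).

011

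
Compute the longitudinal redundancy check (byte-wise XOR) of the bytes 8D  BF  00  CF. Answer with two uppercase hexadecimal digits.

XOR the bytes together:
  start with 0x8D
  0x8D ⊕ 0xBF = 0x32
  0x32 ⊕ 0x00 = 0x32
  0x32 ⊕ 0xCF = 0xFD

FD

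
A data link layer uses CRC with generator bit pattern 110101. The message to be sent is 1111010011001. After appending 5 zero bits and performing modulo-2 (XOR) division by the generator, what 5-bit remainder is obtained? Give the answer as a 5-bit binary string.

Append 5 zeros: 111101001100100000. Divide by 110101 (XOR where the leading bit is 1):
  pos 0: 111101 XOR 110101 = 001000
  pos 2: 100000 XOR 110101 = 010101
  pos 3: 101011 XOR 110101 = 011110
  pos 4: 111101 XOR 110101 = 001000
  pos 6: 100000 XOR 110101 = 010101
  pos 7: 101011 XOR 110101 = 011110
  pos 8: 111100 XOR 110101 = 001001
  pos 10: 100100 XOR 110101 = 010001
  pos 11: 100010 XOR 110101 = 010111
  pos 12: 101110 XOR 110101 = 011011
Remainder (last 5 bits) = 11011. This is the CRC / FCS.

11011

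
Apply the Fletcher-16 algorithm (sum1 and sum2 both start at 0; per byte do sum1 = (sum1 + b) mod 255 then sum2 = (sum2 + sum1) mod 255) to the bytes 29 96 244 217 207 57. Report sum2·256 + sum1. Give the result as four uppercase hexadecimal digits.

CA55

Running sums (mod 255):
  after byte 0 (29): sum1=29, sum2=29
  after byte 1 (96): sum1=125, sum2=154
  after byte 2 (244): sum1=114, sum2=13
  after byte 3 (217): sum1=76, sum2=89
  after byte 4 (207): sum1=28, sum2=117
  after byte 5 (57): sum1=85, sum2=202
Checksum = sum2·256 + sum1 = 202·256 + 85 = 51797 = 0xCA55.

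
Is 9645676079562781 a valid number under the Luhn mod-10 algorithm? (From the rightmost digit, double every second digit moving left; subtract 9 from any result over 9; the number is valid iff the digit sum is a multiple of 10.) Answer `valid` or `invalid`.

From the right, keep odd positions and double even positions (subtract 9 from any doubled value over 9):
  doubled (positions 2,4,...): 7 4 1 5 3 3 8 9 → sum 40
  kept (positions 1,3,...): 1 7 6 9 0 7 5 6 → sum 41
Total = 81.
81 mod 10 = 1, so the number is invalid.

invalid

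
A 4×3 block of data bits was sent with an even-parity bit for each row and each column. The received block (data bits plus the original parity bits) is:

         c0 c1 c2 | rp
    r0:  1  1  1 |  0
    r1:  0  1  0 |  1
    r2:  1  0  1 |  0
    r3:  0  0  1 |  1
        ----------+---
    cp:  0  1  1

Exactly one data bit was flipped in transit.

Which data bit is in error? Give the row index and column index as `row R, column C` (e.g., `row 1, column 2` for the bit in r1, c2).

row 0, column 1

Recompute each row's even parity and compare to rp:
  r0: data parity 1, sent rp 0 → mismatch
  r1: data parity 1, sent rp 1 → ok
  r2: data parity 0, sent rp 0 → ok
  r3: data parity 1, sent rp 1 → ok
Recompute each column's even parity and compare to cp:
  c0: data parity 0, sent cp 0 → ok
  c1: data parity 0, sent cp 1 → mismatch
  c2: data parity 1, sent cp 1 → ok
Exactly one row (r0) and one column (c1) fail → the flipped bit is at their intersection.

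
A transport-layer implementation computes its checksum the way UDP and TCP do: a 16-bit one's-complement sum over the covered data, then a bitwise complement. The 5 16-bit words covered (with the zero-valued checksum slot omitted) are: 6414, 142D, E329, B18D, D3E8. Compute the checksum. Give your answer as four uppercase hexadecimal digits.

One's-complement addition (fold any carry out of bit 15 back into bit 0):
  0x6414 + 0x142D = 0x07841
  0x7841 + 0xE329 = 0x15B6A → wrap carry → 0x5B6B
  0x5B6B + 0xB18D = 0x10CF8 → wrap carry → 0x0CF9
  0x0CF9 + 0xD3E8 = 0x0E0E1
One's-complement sum = 0xE0E1.
Checksum = ~0xE0E1 & 0xFFFF = 0x1F1E.

1F1E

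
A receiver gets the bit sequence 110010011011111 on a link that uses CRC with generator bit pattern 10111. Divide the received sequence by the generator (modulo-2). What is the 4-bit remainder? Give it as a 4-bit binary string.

0000

Modulo-2 division of 110010011011111 by 10111:
  pos 0: 11001 XOR 10111 = 01110
  pos 1: 11100 XOR 10111 = 01011
  pos 2: 10110 XOR 10111 = 00001
  pos 6: 11101 XOR 10111 = 01010
  pos 7: 10101 XOR 10111 = 00010
  pos 10: 10111 XOR 10111 = 00000
Remainder = 0000 (zero — the frame passes the CRC check).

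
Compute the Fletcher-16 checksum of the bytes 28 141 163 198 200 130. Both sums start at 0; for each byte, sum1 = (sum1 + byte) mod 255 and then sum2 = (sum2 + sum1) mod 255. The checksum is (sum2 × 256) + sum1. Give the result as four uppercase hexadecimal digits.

Running sums (mod 255):
  after byte 0 (28): sum1=28, sum2=28
  after byte 1 (141): sum1=169, sum2=197
  after byte 2 (163): sum1=77, sum2=19
  after byte 3 (198): sum1=20, sum2=39
  after byte 4 (200): sum1=220, sum2=4
  after byte 5 (130): sum1=95, sum2=99
Checksum = sum2·256 + sum1 = 99·256 + 95 = 25439 = 0x635F.

635F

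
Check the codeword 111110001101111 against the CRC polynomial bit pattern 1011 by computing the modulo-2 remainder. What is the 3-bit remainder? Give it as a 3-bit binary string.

000

Modulo-2 division of 111110001101111 by 1011:
  pos 0: 1111 XOR 1011 = 0100
  pos 1: 1001 XOR 1011 = 0010
  pos 3: 1000 XOR 1011 = 0011
  pos 5: 1101 XOR 1011 = 0110
  pos 6: 1101 XOR 1011 = 0110
  pos 7: 1100 XOR 1011 = 0111
  pos 8: 1111 XOR 1011 = 0100
  pos 9: 1001 XOR 1011 = 0010
  pos 11: 1011 XOR 1011 = 0000
Remainder = 000 (zero — the frame passes the CRC check).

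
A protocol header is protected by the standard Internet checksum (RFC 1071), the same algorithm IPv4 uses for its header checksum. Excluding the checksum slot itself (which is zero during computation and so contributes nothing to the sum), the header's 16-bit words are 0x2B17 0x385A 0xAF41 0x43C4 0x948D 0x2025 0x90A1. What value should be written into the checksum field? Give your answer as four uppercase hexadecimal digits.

One's-complement addition (fold any carry out of bit 15 back into bit 0):
  0x2B17 + 0x385A = 0x06371
  0x6371 + 0xAF41 = 0x112B2 → wrap carry → 0x12B3
  0x12B3 + 0x43C4 = 0x05677
  0x5677 + 0x948D = 0x0EB04
  0xEB04 + 0x2025 = 0x10B29 → wrap carry → 0x0B2A
  0x0B2A + 0x90A1 = 0x09BCB
One's-complement sum = 0x9BCB.
Checksum = ~0x9BCB & 0xFFFF = 0x6434.

6434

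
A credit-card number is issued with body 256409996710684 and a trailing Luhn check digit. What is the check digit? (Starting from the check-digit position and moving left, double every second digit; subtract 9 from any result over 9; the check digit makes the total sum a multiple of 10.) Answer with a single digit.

Partial digits right→left: 4 8 6 0 1 7 6 9 9 9 0 4 6 5 2
Double every second digit counting from the check-digit position (so the 1st, 3rd, 5th, ... of the partial from the right).
  doubled (with −9 where >9): 8 3 2 3 9 0 3 4 → sum 32
  kept as-is: 8 0 7 9 9 4 5 → sum 42
Total = 32 + 42 = 74.
Check digit = (10 − (74 mod 10)) mod 10 = 6.

6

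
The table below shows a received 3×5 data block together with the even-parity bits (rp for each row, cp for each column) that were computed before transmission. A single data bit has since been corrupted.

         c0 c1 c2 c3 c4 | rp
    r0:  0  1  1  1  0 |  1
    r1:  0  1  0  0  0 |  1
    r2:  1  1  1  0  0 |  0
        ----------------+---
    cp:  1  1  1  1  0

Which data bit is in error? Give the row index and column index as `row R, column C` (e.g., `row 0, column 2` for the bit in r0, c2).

row 2, column 2

Recompute each row's even parity and compare to rp:
  r0: data parity 1, sent rp 1 → ok
  r1: data parity 1, sent rp 1 → ok
  r2: data parity 1, sent rp 0 → mismatch
Recompute each column's even parity and compare to cp:
  c0: data parity 1, sent cp 1 → ok
  c1: data parity 1, sent cp 1 → ok
  c2: data parity 0, sent cp 1 → mismatch
  c3: data parity 1, sent cp 1 → ok
  c4: data parity 0, sent cp 0 → ok
Exactly one row (r2) and one column (c2) fail → the flipped bit is at their intersection.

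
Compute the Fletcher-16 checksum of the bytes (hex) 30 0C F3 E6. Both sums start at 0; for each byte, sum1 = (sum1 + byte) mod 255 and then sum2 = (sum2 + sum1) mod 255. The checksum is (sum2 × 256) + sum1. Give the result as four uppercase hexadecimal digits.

B317

Running sums (mod 255):
  after byte 0 (30): sum1=48, sum2=48
  after byte 1 (0C): sum1=60, sum2=108
  after byte 2 (F3): sum1=48, sum2=156
  after byte 3 (E6): sum1=23, sum2=179
Checksum = sum2·256 + sum1 = 179·256 + 23 = 45847 = 0xB317.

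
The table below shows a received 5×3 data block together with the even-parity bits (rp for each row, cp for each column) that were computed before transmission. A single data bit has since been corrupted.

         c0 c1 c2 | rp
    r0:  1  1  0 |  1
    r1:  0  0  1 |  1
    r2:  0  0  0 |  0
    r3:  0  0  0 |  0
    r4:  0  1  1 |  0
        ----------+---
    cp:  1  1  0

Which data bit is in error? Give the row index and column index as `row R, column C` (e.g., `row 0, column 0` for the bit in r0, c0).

row 0, column 1

Recompute each row's even parity and compare to rp:
  r0: data parity 0, sent rp 1 → mismatch
  r1: data parity 1, sent rp 1 → ok
  r2: data parity 0, sent rp 0 → ok
  r3: data parity 0, sent rp 0 → ok
  r4: data parity 0, sent rp 0 → ok
Recompute each column's even parity and compare to cp:
  c0: data parity 1, sent cp 1 → ok
  c1: data parity 0, sent cp 1 → mismatch
  c2: data parity 0, sent cp 0 → ok
Exactly one row (r0) and one column (c1) fail → the flipped bit is at their intersection.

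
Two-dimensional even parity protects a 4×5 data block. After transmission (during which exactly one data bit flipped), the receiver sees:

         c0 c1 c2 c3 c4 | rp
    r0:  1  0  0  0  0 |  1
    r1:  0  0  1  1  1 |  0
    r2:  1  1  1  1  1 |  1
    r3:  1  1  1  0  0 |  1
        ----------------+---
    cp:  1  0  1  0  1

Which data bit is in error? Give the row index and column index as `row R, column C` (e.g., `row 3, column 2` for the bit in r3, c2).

row 1, column 4

Recompute each row's even parity and compare to rp:
  r0: data parity 1, sent rp 1 → ok
  r1: data parity 1, sent rp 0 → mismatch
  r2: data parity 1, sent rp 1 → ok
  r3: data parity 1, sent rp 1 → ok
Recompute each column's even parity and compare to cp:
  c0: data parity 1, sent cp 1 → ok
  c1: data parity 0, sent cp 0 → ok
  c2: data parity 1, sent cp 1 → ok
  c3: data parity 0, sent cp 0 → ok
  c4: data parity 0, sent cp 1 → mismatch
Exactly one row (r1) and one column (c4) fail → the flipped bit is at their intersection.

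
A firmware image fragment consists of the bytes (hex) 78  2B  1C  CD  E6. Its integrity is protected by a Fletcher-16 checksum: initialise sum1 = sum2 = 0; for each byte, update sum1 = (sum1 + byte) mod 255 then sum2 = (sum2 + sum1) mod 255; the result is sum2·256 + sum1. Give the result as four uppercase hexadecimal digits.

Running sums (mod 255):
  after byte 0 (78): sum1=120, sum2=120
  after byte 1 (2B): sum1=163, sum2=28
  after byte 2 (1C): sum1=191, sum2=219
  after byte 3 (CD): sum1=141, sum2=105
  after byte 4 (E6): sum1=116, sum2=221
Checksum = sum2·256 + sum1 = 221·256 + 116 = 56692 = 0xDD74.

DD74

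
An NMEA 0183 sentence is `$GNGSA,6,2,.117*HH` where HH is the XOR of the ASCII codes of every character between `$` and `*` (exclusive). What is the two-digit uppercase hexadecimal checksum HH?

6D

XOR the ASCII codes of the payload characters:
  'G' = 0x47 → acc = 0x47
  'N' = 0x4E → acc = 0x09
  'G' = 0x47 → acc = 0x4E
  'S' = 0x53 → acc = 0x1D
  'A' = 0x41 → acc = 0x5C
  ',' = 0x2C → acc = 0x70
  '6' = 0x36 → acc = 0x46
  ',' = 0x2C → acc = 0x6A
  '2' = 0x32 → acc = 0x58
  ',' = 0x2C → acc = 0x74
  '.' = 0x2E → acc = 0x5A
  '1' = 0x31 → acc = 0x6B
  '1' = 0x31 → acc = 0x5A
  '7' = 0x37 → acc = 0x6D
Checksum = 0x6D.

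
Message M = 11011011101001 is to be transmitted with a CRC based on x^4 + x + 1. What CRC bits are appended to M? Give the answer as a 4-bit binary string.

1001

Append 4 zeros: 110110111010010000. Divide by 10011 (XOR where the leading bit is 1):
  pos 0: 11011 XOR 10011 = 01000
  pos 1: 10000 XOR 10011 = 00011
  pos 4: 11111 XOR 10011 = 01100
  pos 5: 11000 XOR 10011 = 01011
  pos 6: 10111 XOR 10011 = 00100
  pos 8: 10000 XOR 10011 = 00011
  pos 11: 11100 XOR 10011 = 01111
  pos 12: 11110 XOR 10011 = 01101
  pos 13: 11010 XOR 10011 = 01001
Remainder (last 4 bits) = 1001. This is the CRC / FCS.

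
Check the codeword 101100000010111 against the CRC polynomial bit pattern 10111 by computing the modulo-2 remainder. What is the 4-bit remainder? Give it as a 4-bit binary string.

Modulo-2 division of 101100000010111 by 10111:
  pos 0: 10110 XOR 10111 = 00001
  pos 4: 10000 XOR 10111 = 00111
  pos 6: 11101 XOR 10111 = 01010
  pos 7: 10100 XOR 10111 = 00011
  pos 10: 11111 XOR 10111 = 01000
Remainder = 1000 (nonzero — an error is detected).

1000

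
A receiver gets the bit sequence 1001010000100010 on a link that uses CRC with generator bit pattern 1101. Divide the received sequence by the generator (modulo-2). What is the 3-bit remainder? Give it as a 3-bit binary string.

Modulo-2 division of 1001010000100010 by 1101:
  pos 0: 1001 XOR 1101 = 0100
  pos 1: 1000 XOR 1101 = 0101
  pos 2: 1011 XOR 1101 = 0110
  pos 3: 1100 XOR 1101 = 0001
  pos 6: 1000 XOR 1101 = 0101
  pos 7: 1011 XOR 1101 = 0110
  pos 8: 1100 XOR 1101 = 0001
  pos 11: 1001 XOR 1101 = 0100
  pos 12: 1000 XOR 1101 = 0101
Remainder = 101 (nonzero — an error is detected).

101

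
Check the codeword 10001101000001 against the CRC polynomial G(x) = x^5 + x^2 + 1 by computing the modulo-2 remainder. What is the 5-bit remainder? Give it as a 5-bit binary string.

00000

Modulo-2 division of 10001101000001 by 100101:
  pos 0: 100011 XOR 100101 = 000110
  pos 3: 110010 XOR 100101 = 010111
  pos 4: 101110 XOR 100101 = 001011
  pos 6: 101100 XOR 100101 = 001001
  pos 8: 100101 XOR 100101 = 000000
Remainder = 00000 (zero — the frame passes the CRC check).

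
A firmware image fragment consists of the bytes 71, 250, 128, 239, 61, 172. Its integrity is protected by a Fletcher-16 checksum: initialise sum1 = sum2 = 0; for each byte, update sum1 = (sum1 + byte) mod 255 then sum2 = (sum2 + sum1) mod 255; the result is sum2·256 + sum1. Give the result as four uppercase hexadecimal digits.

8B9C

Running sums (mod 255):
  after byte 0 (71): sum1=71, sum2=71
  after byte 1 (250): sum1=66, sum2=137
  after byte 2 (128): sum1=194, sum2=76
  after byte 3 (239): sum1=178, sum2=254
  after byte 4 (61): sum1=239, sum2=238
  after byte 5 (172): sum1=156, sum2=139
Checksum = sum2·256 + sum1 = 139·256 + 156 = 35740 = 0x8B9C.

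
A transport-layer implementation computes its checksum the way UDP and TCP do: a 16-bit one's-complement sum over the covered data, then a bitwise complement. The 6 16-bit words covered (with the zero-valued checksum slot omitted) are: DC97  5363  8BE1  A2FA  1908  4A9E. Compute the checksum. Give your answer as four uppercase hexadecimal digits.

One's-complement addition (fold any carry out of bit 15 back into bit 0):
  0xDC97 + 0x5363 = 0x12FFA → wrap carry → 0x2FFB
  0x2FFB + 0x8BE1 = 0x0BBDC
  0xBBDC + 0xA2FA = 0x15ED6 → wrap carry → 0x5ED7
  0x5ED7 + 0x1908 = 0x077DF
  0x77DF + 0x4A9E = 0x0C27D
One's-complement sum = 0xC27D.
Checksum = ~0xC27D & 0xFFFF = 0x3D82.

3D82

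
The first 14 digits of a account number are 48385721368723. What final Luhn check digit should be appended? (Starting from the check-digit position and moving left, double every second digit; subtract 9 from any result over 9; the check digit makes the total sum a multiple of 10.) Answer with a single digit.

8

Partial digits right→left: 3 2 7 8 6 3 1 2 7 5 8 3 8 4
Double every second digit counting from the check-digit position (so the 1st, 3rd, 5th, ... of the partial from the right).
  doubled (with −9 where >9): 6 5 3 2 5 7 7 → sum 35
  kept as-is: 2 8 3 2 5 3 4 → sum 27
Total = 35 + 27 = 62.
Check digit = (10 − (62 mod 10)) mod 10 = 8.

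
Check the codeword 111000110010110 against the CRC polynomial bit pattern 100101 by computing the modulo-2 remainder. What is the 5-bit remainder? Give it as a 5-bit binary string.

Modulo-2 division of 111000110010110 by 100101:
  pos 0: 111000 XOR 100101 = 011101
  pos 1: 111011 XOR 100101 = 011110
  pos 2: 111101 XOR 100101 = 011000
  pos 3: 110000 XOR 100101 = 010101
  pos 4: 101010 XOR 100101 = 001111
  pos 6: 111110 XOR 100101 = 011011
  pos 7: 110111 XOR 100101 = 010010
  pos 8: 100101 XOR 100101 = 000000
Remainder = 00000 (zero — the frame passes the CRC check).

00000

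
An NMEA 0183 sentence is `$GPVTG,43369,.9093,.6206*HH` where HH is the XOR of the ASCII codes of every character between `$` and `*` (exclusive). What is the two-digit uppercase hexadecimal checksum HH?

XOR the ASCII codes of the payload characters:
  'G' = 0x47 → acc = 0x47
  'P' = 0x50 → acc = 0x17
  'V' = 0x56 → acc = 0x41
  'T' = 0x54 → acc = 0x15
  'G' = 0x47 → acc = 0x52
  ',' = 0x2C → acc = 0x7E
  '4' = 0x34 → acc = 0x4A
  '3' = 0x33 → acc = 0x79
  '3' = 0x33 → acc = 0x4A
  '6' = 0x36 → acc = 0x7C
  '9' = 0x39 → acc = 0x45
  ',' = 0x2C → acc = 0x69
  '.' = 0x2E → acc = 0x47
  '9' = 0x39 → acc = 0x7E
  '0' = 0x30 → acc = 0x4E
  '9' = 0x39 → acc = 0x77
  '3' = 0x33 → acc = 0x44
  ',' = 0x2C → acc = 0x68
  '.' = 0x2E → acc = 0x46
  '6' = 0x36 → acc = 0x70
  '2' = 0x32 → acc = 0x42
  '0' = 0x30 → acc = 0x72
  '6' = 0x36 → acc = 0x44
Checksum = 0x44.

44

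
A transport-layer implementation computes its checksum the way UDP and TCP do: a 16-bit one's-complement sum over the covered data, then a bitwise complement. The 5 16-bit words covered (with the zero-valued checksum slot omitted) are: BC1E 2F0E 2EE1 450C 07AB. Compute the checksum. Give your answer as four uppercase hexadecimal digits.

One's-complement addition (fold any carry out of bit 15 back into bit 0):
  0xBC1E + 0x2F0E = 0x0EB2C
  0xEB2C + 0x2EE1 = 0x11A0D → wrap carry → 0x1A0E
  0x1A0E + 0x450C = 0x05F1A
  0x5F1A + 0x07AB = 0x066C5
One's-complement sum = 0x66C5.
Checksum = ~0x66C5 & 0xFFFF = 0x993A.

993A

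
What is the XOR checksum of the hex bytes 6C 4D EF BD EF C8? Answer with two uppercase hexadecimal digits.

XOR the bytes together:
  start with 0x6C
  0x6C ⊕ 0x4D = 0x21
  0x21 ⊕ 0xEF = 0xCE
  0xCE ⊕ 0xBD = 0x73
  0x73 ⊕ 0xEF = 0x9C
  0x9C ⊕ 0xC8 = 0x54

54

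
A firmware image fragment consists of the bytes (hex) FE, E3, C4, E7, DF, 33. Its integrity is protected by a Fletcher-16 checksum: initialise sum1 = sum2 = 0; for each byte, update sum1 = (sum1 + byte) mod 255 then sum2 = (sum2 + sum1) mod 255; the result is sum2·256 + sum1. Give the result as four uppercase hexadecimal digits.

Running sums (mod 255):
  after byte 0 (FE): sum1=254, sum2=254
  after byte 1 (E3): sum1=226, sum2=225
  after byte 2 (C4): sum1=167, sum2=137
  after byte 3 (E7): sum1=143, sum2=25
  after byte 4 (DF): sum1=111, sum2=136
  after byte 5 (33): sum1=162, sum2=43
Checksum = sum2·256 + sum1 = 43·256 + 162 = 11170 = 0x2BA2.

2BA2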